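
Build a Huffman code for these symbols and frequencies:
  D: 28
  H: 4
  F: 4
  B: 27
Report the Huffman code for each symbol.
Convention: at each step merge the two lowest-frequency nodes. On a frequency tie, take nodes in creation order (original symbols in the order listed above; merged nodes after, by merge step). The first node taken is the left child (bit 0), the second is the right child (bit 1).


Huffman tree construction:
Step 1: Merge H(4) + F(4) = 8
Step 2: Merge (H+F)(8) + B(27) = 35
Step 3: Merge D(28) + ((H+F)+B)(35) = 63
Read each symbol's code off the tree from the root (left child = 0, right child = 1).

Codes:
  D: 0 (length 1)
  H: 100 (length 3)
  F: 101 (length 3)
  B: 11 (length 2)
Average code length: 106/63 = 1.6825 bits/symbol


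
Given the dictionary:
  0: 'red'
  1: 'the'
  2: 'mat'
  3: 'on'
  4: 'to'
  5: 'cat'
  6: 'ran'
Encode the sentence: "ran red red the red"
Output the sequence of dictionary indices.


Look up each word in the dictionary:
  'ran' -> 6
  'red' -> 0
  'red' -> 0
  'the' -> 1
  'red' -> 0

Encoded: [6, 0, 0, 1, 0]


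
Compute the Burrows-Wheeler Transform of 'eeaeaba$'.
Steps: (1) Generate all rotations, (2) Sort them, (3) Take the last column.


Rotations (sorted):
  0: $eeaeaba -> last char: a
  1: a$eeaeab -> last char: b
  2: aba$eeae -> last char: e
  3: aeaba$ee -> last char: e
  4: ba$eeaea -> last char: a
  5: eaba$eea -> last char: a
  6: eaeaba$e -> last char: e
  7: eeaeaba$ -> last char: $


BWT = abeeaae$


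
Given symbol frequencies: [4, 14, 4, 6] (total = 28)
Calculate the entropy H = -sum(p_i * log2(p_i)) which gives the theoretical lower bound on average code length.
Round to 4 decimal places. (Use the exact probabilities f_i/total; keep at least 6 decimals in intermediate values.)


Per-symbol terms -p_i * log2(p_i) with p_i = f_i/28:
  p = 4/28 = 0.142857: log2(p) = -2.807355, -p*log2(p) = 0.401051
  p = 14/28 = 0.500000: log2(p) = -1.000000, -p*log2(p) = 0.500000
  p = 4/28 = 0.142857: log2(p) = -2.807355, -p*log2(p) = 0.401051
  p = 6/28 = 0.214286: log2(p) = -2.222392, -p*log2(p) = 0.476227
H = 0.401051 + 0.500000 + 0.401051 + 0.476227 = 1.778329

H = 1.7783 bits/symbol


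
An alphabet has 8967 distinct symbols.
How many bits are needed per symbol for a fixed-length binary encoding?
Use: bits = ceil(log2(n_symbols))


log2(8967) = 13.1304
Bracket: 2^13 = 8192 < 8967 <= 2^14 = 16384
So ceil(log2(8967)) = 14

bits = ceil(log2(8967)) = ceil(13.1304) = 14 bits


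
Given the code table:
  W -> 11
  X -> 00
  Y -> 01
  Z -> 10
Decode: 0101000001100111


Decoding:
01 -> Y
01 -> Y
00 -> X
00 -> X
01 -> Y
10 -> Z
01 -> Y
11 -> W


Result: YYXXYZYW


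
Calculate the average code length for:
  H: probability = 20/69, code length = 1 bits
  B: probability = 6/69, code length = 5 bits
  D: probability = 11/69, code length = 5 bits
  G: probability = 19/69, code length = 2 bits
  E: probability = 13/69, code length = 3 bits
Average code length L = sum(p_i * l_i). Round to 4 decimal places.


Weighted contributions p_i * l_i:
  H: (20/69) * 1 = 20/69
  B: (6/69) * 5 = 30/69
  D: (11/69) * 5 = 55/69
  G: (19/69) * 2 = 38/69
  E: (13/69) * 3 = 39/69
Sum = (20 + 30 + 55 + 38 + 39)/69 = 182/69

L = 182/69 = 2.6377 bits/symbol


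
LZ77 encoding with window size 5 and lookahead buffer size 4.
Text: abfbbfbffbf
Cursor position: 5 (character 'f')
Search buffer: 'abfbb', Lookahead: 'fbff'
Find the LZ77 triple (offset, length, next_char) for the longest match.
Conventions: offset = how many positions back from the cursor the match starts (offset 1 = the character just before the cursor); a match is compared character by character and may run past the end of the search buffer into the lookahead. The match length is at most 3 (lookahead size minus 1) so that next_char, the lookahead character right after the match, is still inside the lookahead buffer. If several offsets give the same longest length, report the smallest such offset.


Try each offset into the search buffer:
  offset=1 (pos 4, char 'b'): match length 0
  offset=2 (pos 3, char 'b'): match length 0
  offset=3 (pos 2, char 'f'): match length 2
  offset=4 (pos 1, char 'b'): match length 0
  offset=5 (pos 0, char 'a'): match length 0
Longest match has length 2 at offset 3.
next_char = character at position 5 + 2 = 7 -> 'f'

Best match: offset=3, length=2 (matching 'fb' starting at position 2)
LZ77 triple: (3, 2, 'f')


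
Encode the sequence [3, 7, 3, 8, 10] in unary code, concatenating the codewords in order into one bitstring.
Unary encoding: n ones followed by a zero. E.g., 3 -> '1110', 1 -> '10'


Encode each number as n ones followed by a terminating 0:
  3 -> 1110 (4 bits)
  7 -> 11111110 (8 bits)
  3 -> 1110 (4 bits)
  8 -> 111111110 (9 bits)
  10 -> 11111111110 (11 bits)
Total length = 4 + 8 + 4 + 9 + 11 = 36 bits.

Unary([3, 7, 3, 8, 10]) = 111011111110111011111111011111111110 (36 bits)


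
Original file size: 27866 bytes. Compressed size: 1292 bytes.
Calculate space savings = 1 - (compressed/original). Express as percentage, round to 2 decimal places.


ratio = compressed/original = 1292/27866 = 0.046365
savings = 1 - ratio = 1 - 0.046365 = 0.953635
as a percentage: 0.953635 * 100 = 95.36%

Space savings = 1 - 1292/27866 = 95.36%


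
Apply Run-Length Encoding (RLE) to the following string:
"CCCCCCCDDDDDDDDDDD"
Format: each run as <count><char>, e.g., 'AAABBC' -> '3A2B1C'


Scanning runs left to right:
  i=0: run of 'C' x 7 -> '7C'
  i=7: run of 'D' x 11 -> '11D'

RLE = 7C11D


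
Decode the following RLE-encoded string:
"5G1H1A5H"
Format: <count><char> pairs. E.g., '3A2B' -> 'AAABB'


Expanding each <count><char> pair:
  5G -> 'GGGGG'
  1H -> 'H'
  1A -> 'A'
  5H -> 'HHHHH'

Decoded = GGGGGHAHHHHH


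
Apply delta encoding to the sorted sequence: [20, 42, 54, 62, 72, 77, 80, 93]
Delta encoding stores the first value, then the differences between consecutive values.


First value: 20
Deltas:
  42 - 20 = 22
  54 - 42 = 12
  62 - 54 = 8
  72 - 62 = 10
  77 - 72 = 5
  80 - 77 = 3
  93 - 80 = 13


Delta encoded: [20, 22, 12, 8, 10, 5, 3, 13]


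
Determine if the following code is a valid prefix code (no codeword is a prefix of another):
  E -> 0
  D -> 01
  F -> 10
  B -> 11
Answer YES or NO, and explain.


Checking each pair (does one codeword prefix another?):
  E='0' vs D='01': prefix -- VIOLATION

NO -- this is NOT a valid prefix code. E (0) is a prefix of D (01).


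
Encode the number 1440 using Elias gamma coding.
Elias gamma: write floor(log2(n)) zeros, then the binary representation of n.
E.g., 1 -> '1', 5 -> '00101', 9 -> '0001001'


num_bits = floor(log2(1440)) + 1 = 11
leading_zeros = num_bits - 1 = 10
binary(1440) = 10110100000

Elias gamma(1440) = '0000000000' + '10110100000' = 000000000010110100000 (21 bits)


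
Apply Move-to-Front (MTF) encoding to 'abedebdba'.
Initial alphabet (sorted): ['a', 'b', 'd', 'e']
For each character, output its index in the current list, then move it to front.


MTF encoding:
'a': index 0 in ['a', 'b', 'd', 'e'] -> ['a', 'b', 'd', 'e']
'b': index 1 in ['a', 'b', 'd', 'e'] -> ['b', 'a', 'd', 'e']
'e': index 3 in ['b', 'a', 'd', 'e'] -> ['e', 'b', 'a', 'd']
'd': index 3 in ['e', 'b', 'a', 'd'] -> ['d', 'e', 'b', 'a']
'e': index 1 in ['d', 'e', 'b', 'a'] -> ['e', 'd', 'b', 'a']
'b': index 2 in ['e', 'd', 'b', 'a'] -> ['b', 'e', 'd', 'a']
'd': index 2 in ['b', 'e', 'd', 'a'] -> ['d', 'b', 'e', 'a']
'b': index 1 in ['d', 'b', 'e', 'a'] -> ['b', 'd', 'e', 'a']
'a': index 3 in ['b', 'd', 'e', 'a'] -> ['a', 'b', 'd', 'e']


Output: [0, 1, 3, 3, 1, 2, 2, 1, 3]


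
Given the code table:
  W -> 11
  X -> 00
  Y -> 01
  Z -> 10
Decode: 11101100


Decoding:
11 -> W
10 -> Z
11 -> W
00 -> X


Result: WZWX


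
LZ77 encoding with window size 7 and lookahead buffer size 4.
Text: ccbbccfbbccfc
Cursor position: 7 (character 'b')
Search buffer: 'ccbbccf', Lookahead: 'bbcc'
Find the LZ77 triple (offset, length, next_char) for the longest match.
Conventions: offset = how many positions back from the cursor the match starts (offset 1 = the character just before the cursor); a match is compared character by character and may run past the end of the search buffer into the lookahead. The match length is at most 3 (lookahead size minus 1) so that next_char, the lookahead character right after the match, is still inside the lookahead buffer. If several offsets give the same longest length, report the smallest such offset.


Try each offset into the search buffer:
  offset=1 (pos 6, char 'f'): match length 0
  offset=2 (pos 5, char 'c'): match length 0
  offset=3 (pos 4, char 'c'): match length 0
  offset=4 (pos 3, char 'b'): match length 1
  offset=5 (pos 2, char 'b'): match length 3
  offset=6 (pos 1, char 'c'): match length 0
  offset=7 (pos 0, char 'c'): match length 0
Longest match has length 3 at offset 5.
next_char = character at position 7 + 3 = 10 -> 'c'

Best match: offset=5, length=3 (matching 'bbc' starting at position 2)
LZ77 triple: (5, 3, 'c')


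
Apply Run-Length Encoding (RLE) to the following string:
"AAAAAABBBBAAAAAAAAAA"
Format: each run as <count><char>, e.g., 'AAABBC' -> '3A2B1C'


Scanning runs left to right:
  i=0: run of 'A' x 6 -> '6A'
  i=6: run of 'B' x 4 -> '4B'
  i=10: run of 'A' x 10 -> '10A'

RLE = 6A4B10A


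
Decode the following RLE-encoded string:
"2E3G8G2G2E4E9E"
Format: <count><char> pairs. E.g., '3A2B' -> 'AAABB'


Expanding each <count><char> pair:
  2E -> 'EE'
  3G -> 'GGG'
  8G -> 'GGGGGGGG'
  2G -> 'GG'
  2E -> 'EE'
  4E -> 'EEEE'
  9E -> 'EEEEEEEEE'

Decoded = EEGGGGGGGGGGGGGEEEEEEEEEEEEEEE


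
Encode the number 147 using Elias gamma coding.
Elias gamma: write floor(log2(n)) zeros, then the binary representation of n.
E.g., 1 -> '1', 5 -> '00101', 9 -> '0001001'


num_bits = floor(log2(147)) + 1 = 8
leading_zeros = num_bits - 1 = 7
binary(147) = 10010011

Elias gamma(147) = '0000000' + '10010011' = 000000010010011 (15 bits)


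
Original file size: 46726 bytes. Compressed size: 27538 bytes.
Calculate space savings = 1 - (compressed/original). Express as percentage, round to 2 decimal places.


ratio = compressed/original = 27538/46726 = 0.589351
savings = 1 - ratio = 1 - 0.589351 = 0.410649
as a percentage: 0.410649 * 100 = 41.06%

Space savings = 1 - 27538/46726 = 41.06%


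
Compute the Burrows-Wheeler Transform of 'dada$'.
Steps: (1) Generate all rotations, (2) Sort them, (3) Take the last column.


Rotations (sorted):
  0: $dada -> last char: a
  1: a$dad -> last char: d
  2: ada$d -> last char: d
  3: da$da -> last char: a
  4: dada$ -> last char: $


BWT = adda$


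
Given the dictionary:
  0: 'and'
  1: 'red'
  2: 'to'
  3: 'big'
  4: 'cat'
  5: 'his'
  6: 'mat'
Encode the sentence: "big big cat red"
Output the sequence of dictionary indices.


Look up each word in the dictionary:
  'big' -> 3
  'big' -> 3
  'cat' -> 4
  'red' -> 1

Encoded: [3, 3, 4, 1]


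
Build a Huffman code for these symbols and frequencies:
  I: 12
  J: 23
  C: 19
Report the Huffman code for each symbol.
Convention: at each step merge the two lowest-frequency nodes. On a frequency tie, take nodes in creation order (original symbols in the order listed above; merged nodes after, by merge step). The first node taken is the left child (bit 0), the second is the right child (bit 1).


Huffman tree construction:
Step 1: Merge I(12) + C(19) = 31
Step 2: Merge J(23) + (I+C)(31) = 54
Read each symbol's code off the tree from the root (left child = 0, right child = 1).

Codes:
  I: 10 (length 2)
  J: 0 (length 1)
  C: 11 (length 2)
Average code length: 85/54 = 1.5741 bits/symbol


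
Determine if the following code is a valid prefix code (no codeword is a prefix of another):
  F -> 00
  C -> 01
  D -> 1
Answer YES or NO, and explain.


Checking each pair (does one codeword prefix another?):
  F='00' vs C='01': no prefix
  F='00' vs D='1': no prefix
  C='01' vs F='00': no prefix
  C='01' vs D='1': no prefix
  D='1' vs F='00': no prefix
  D='1' vs C='01': no prefix
No violation found over all pairs.

YES -- this is a valid prefix code. No codeword is a prefix of any other codeword.


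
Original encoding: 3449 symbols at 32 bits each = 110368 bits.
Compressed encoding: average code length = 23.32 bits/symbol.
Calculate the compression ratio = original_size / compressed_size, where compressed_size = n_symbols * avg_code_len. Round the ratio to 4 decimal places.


original_size = n_symbols * orig_bits = 3449 * 32 = 110368 bits
compressed_size = n_symbols * avg_code_len = 3449 * 23.32 = 80430.68 bits
ratio = original_size / compressed_size = 110368 / 80430.68 = 1.3722

Compression ratio = 1.3722


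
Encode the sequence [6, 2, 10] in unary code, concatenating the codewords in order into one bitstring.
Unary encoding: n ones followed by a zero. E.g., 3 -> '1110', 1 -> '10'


Encode each number as n ones followed by a terminating 0:
  6 -> 1111110 (7 bits)
  2 -> 110 (3 bits)
  10 -> 11111111110 (11 bits)
Total length = 7 + 3 + 11 = 21 bits.

Unary([6, 2, 10]) = 111111011011111111110 (21 bits)


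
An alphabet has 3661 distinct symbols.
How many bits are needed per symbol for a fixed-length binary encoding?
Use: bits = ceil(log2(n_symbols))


log2(3661) = 11.838
Bracket: 2^11 = 2048 < 3661 <= 2^12 = 4096
So ceil(log2(3661)) = 12

bits = ceil(log2(3661)) = ceil(11.838) = 12 bits


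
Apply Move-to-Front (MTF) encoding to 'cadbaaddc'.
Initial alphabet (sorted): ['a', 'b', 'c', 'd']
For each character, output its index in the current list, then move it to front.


MTF encoding:
'c': index 2 in ['a', 'b', 'c', 'd'] -> ['c', 'a', 'b', 'd']
'a': index 1 in ['c', 'a', 'b', 'd'] -> ['a', 'c', 'b', 'd']
'd': index 3 in ['a', 'c', 'b', 'd'] -> ['d', 'a', 'c', 'b']
'b': index 3 in ['d', 'a', 'c', 'b'] -> ['b', 'd', 'a', 'c']
'a': index 2 in ['b', 'd', 'a', 'c'] -> ['a', 'b', 'd', 'c']
'a': index 0 in ['a', 'b', 'd', 'c'] -> ['a', 'b', 'd', 'c']
'd': index 2 in ['a', 'b', 'd', 'c'] -> ['d', 'a', 'b', 'c']
'd': index 0 in ['d', 'a', 'b', 'c'] -> ['d', 'a', 'b', 'c']
'c': index 3 in ['d', 'a', 'b', 'c'] -> ['c', 'd', 'a', 'b']


Output: [2, 1, 3, 3, 2, 0, 2, 0, 3]


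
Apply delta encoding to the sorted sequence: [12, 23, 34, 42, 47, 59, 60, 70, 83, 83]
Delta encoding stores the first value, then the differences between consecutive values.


First value: 12
Deltas:
  23 - 12 = 11
  34 - 23 = 11
  42 - 34 = 8
  47 - 42 = 5
  59 - 47 = 12
  60 - 59 = 1
  70 - 60 = 10
  83 - 70 = 13
  83 - 83 = 0


Delta encoded: [12, 11, 11, 8, 5, 12, 1, 10, 13, 0]


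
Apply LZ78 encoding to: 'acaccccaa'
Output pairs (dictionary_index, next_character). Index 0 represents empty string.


LZ78 encoding steps:
Dictionary: {0: ''}
Step 1: w='' (idx 0), next='a' -> output (0, 'a'), add 'a' as idx 1
Step 2: w='' (idx 0), next='c' -> output (0, 'c'), add 'c' as idx 2
Step 3: w='a' (idx 1), next='c' -> output (1, 'c'), add 'ac' as idx 3
Step 4: w='c' (idx 2), next='c' -> output (2, 'c'), add 'cc' as idx 4
Step 5: w='c' (idx 2), next='a' -> output (2, 'a'), add 'ca' as idx 5
Step 6: w='a' (idx 1), end of input -> output (1, '')


Encoded: [(0, 'a'), (0, 'c'), (1, 'c'), (2, 'c'), (2, 'a'), (1, '')]


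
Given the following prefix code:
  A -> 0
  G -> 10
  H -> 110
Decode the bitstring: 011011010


Decoding step by step:
Bits 0 -> A
Bits 110 -> H
Bits 110 -> H
Bits 10 -> G


Decoded message: AHHG


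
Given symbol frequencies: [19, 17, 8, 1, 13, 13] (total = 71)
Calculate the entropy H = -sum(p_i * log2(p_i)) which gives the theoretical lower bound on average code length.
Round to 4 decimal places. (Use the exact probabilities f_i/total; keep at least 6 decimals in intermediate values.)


Per-symbol terms -p_i * log2(p_i) with p_i = f_i/71:
  p = 19/71 = 0.267606: log2(p) = -1.901820, -p*log2(p) = 0.508938
  p = 17/71 = 0.239437: log2(p) = -2.062284, -p*log2(p) = 0.493786
  p = 8/71 = 0.112676: log2(p) = -3.149747, -p*log2(p) = 0.354901
  p = 1/71 = 0.014085: log2(p) = -6.149747, -p*log2(p) = 0.086616
  p = 13/71 = 0.183099: log2(p) = -2.449307, -p*log2(p) = 0.448465
  p = 13/71 = 0.183099: log2(p) = -2.449307, -p*log2(p) = 0.448465
H = 0.508938 + 0.493786 + 0.354901 + 0.086616 + 0.448465 + 0.448465 = 2.341171

H = 2.3412 bits/symbol


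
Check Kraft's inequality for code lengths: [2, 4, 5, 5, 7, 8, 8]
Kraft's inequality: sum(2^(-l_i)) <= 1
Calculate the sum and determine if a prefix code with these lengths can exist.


Sum = 2^(-2) + 2^(-4) + 2^(-5) + 2^(-5) + 2^(-7) + 2^(-8) + 2^(-8)
    = 0.25 + 0.0625 + 0.03125 + 0.03125 + 0.0078125 + 0.00390625 + 0.00390625
    = 100/256 = 0.390625
Since 0.390625 <= 1, Kraft's inequality IS satisfied.
A prefix code with these lengths CAN exist.

Kraft sum = 0.390625. Satisfied.


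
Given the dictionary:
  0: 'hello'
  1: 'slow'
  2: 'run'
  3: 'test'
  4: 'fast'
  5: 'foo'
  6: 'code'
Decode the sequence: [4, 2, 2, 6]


Look up each index in the dictionary:
  4 -> 'fast'
  2 -> 'run'
  2 -> 'run'
  6 -> 'code'

Decoded: "fast run run code"


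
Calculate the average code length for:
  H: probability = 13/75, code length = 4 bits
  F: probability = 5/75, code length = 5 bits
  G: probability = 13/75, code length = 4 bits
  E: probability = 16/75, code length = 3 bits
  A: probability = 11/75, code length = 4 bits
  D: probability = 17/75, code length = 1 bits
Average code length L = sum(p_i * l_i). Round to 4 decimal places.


Weighted contributions p_i * l_i:
  H: (13/75) * 4 = 52/75
  F: (5/75) * 5 = 25/75
  G: (13/75) * 4 = 52/75
  E: (16/75) * 3 = 48/75
  A: (11/75) * 4 = 44/75
  D: (17/75) * 1 = 17/75
Sum = (52 + 25 + 52 + 48 + 44 + 17)/75 = 238/75

L = 238/75 = 3.1733 bits/symbol


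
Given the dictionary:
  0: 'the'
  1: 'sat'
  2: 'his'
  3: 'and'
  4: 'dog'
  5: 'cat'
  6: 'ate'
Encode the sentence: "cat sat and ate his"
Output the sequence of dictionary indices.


Look up each word in the dictionary:
  'cat' -> 5
  'sat' -> 1
  'and' -> 3
  'ate' -> 6
  'his' -> 2

Encoded: [5, 1, 3, 6, 2]


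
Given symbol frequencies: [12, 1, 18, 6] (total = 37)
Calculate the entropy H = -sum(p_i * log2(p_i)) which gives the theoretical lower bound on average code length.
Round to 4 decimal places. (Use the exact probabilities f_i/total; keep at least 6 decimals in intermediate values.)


Per-symbol terms -p_i * log2(p_i) with p_i = f_i/37:
  p = 12/37 = 0.324324: log2(p) = -1.624491, -p*log2(p) = 0.526862
  p = 1/37 = 0.027027: log2(p) = -5.209453, -p*log2(p) = 0.140796
  p = 18/37 = 0.486486: log2(p) = -1.039528, -p*log2(p) = 0.505717
  p = 6/37 = 0.162162: log2(p) = -2.624491, -p*log2(p) = 0.425593
H = 0.526862 + 0.140796 + 0.505717 + 0.425593 = 1.598968

H = 1.599 bits/symbol


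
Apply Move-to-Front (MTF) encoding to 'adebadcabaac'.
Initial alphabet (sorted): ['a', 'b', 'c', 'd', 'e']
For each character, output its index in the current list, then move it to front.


MTF encoding:
'a': index 0 in ['a', 'b', 'c', 'd', 'e'] -> ['a', 'b', 'c', 'd', 'e']
'd': index 3 in ['a', 'b', 'c', 'd', 'e'] -> ['d', 'a', 'b', 'c', 'e']
'e': index 4 in ['d', 'a', 'b', 'c', 'e'] -> ['e', 'd', 'a', 'b', 'c']
'b': index 3 in ['e', 'd', 'a', 'b', 'c'] -> ['b', 'e', 'd', 'a', 'c']
'a': index 3 in ['b', 'e', 'd', 'a', 'c'] -> ['a', 'b', 'e', 'd', 'c']
'd': index 3 in ['a', 'b', 'e', 'd', 'c'] -> ['d', 'a', 'b', 'e', 'c']
'c': index 4 in ['d', 'a', 'b', 'e', 'c'] -> ['c', 'd', 'a', 'b', 'e']
'a': index 2 in ['c', 'd', 'a', 'b', 'e'] -> ['a', 'c', 'd', 'b', 'e']
'b': index 3 in ['a', 'c', 'd', 'b', 'e'] -> ['b', 'a', 'c', 'd', 'e']
'a': index 1 in ['b', 'a', 'c', 'd', 'e'] -> ['a', 'b', 'c', 'd', 'e']
'a': index 0 in ['a', 'b', 'c', 'd', 'e'] -> ['a', 'b', 'c', 'd', 'e']
'c': index 2 in ['a', 'b', 'c', 'd', 'e'] -> ['c', 'a', 'b', 'd', 'e']


Output: [0, 3, 4, 3, 3, 3, 4, 2, 3, 1, 0, 2]


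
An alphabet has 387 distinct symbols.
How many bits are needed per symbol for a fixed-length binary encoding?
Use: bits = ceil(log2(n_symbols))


log2(387) = 8.5962
Bracket: 2^8 = 256 < 387 <= 2^9 = 512
So ceil(log2(387)) = 9

bits = ceil(log2(387)) = ceil(8.5962) = 9 bits


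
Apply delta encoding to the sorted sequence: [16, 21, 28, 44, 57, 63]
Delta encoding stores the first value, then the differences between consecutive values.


First value: 16
Deltas:
  21 - 16 = 5
  28 - 21 = 7
  44 - 28 = 16
  57 - 44 = 13
  63 - 57 = 6


Delta encoded: [16, 5, 7, 16, 13, 6]


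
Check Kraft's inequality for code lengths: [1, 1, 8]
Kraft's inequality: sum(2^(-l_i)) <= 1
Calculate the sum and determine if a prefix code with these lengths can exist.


Sum = 2^(-1) + 2^(-1) + 2^(-8)
    = 0.5 + 0.5 + 0.00390625
    = 257/256 = 1.00390625
Since 1.00390625 > 1, Kraft's inequality is NOT satisfied.
A prefix code with these lengths CANNOT exist.

Kraft sum = 1.00390625. Not satisfied.


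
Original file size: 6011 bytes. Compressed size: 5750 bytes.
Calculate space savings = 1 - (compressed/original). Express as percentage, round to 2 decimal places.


ratio = compressed/original = 5750/6011 = 0.95658
savings = 1 - ratio = 1 - 0.95658 = 0.04342
as a percentage: 0.04342 * 100 = 4.34%

Space savings = 1 - 5750/6011 = 4.34%


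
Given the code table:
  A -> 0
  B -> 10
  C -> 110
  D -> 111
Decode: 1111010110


Decoding:
111 -> D
10 -> B
10 -> B
110 -> C


Result: DBBC


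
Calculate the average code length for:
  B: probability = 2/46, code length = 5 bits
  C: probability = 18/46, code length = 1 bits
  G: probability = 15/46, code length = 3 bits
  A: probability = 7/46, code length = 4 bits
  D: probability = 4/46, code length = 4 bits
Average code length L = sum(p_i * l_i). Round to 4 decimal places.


Weighted contributions p_i * l_i:
  B: (2/46) * 5 = 10/46
  C: (18/46) * 1 = 18/46
  G: (15/46) * 3 = 45/46
  A: (7/46) * 4 = 28/46
  D: (4/46) * 4 = 16/46
Sum = (10 + 18 + 45 + 28 + 16)/46 = 117/46

L = 117/46 = 2.5435 bits/symbol


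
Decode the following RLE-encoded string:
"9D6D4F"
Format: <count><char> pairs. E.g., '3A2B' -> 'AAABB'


Expanding each <count><char> pair:
  9D -> 'DDDDDDDDD'
  6D -> 'DDDDDD'
  4F -> 'FFFF'

Decoded = DDDDDDDDDDDDDDDFFFF


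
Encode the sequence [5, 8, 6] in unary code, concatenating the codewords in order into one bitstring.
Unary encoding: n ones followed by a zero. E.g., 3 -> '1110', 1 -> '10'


Encode each number as n ones followed by a terminating 0:
  5 -> 111110 (6 bits)
  8 -> 111111110 (9 bits)
  6 -> 1111110 (7 bits)
Total length = 6 + 9 + 7 = 22 bits.

Unary([5, 8, 6]) = 1111101111111101111110 (22 bits)


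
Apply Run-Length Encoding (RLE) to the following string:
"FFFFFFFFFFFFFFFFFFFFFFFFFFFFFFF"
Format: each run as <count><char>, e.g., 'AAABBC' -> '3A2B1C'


Scanning runs left to right:
  i=0: run of 'F' x 31 -> '31F'

RLE = 31F


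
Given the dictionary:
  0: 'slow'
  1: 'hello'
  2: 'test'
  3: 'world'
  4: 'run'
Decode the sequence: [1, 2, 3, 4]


Look up each index in the dictionary:
  1 -> 'hello'
  2 -> 'test'
  3 -> 'world'
  4 -> 'run'

Decoded: "hello test world run"


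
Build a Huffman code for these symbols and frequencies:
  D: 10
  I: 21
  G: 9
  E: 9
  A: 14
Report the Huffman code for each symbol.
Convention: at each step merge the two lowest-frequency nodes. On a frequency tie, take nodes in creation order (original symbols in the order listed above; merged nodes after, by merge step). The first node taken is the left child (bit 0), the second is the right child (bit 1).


Huffman tree construction:
Step 1: Merge G(9) + E(9) = 18
Step 2: Merge D(10) + A(14) = 24
Step 3: Merge (G+E)(18) + I(21) = 39
Step 4: Merge (D+A)(24) + ((G+E)+I)(39) = 63
Read each symbol's code off the tree from the root (left child = 0, right child = 1).

Codes:
  D: 00 (length 2)
  I: 11 (length 2)
  G: 100 (length 3)
  E: 101 (length 3)
  A: 01 (length 2)
Average code length: 144/63 = 2.2857 bits/symbol


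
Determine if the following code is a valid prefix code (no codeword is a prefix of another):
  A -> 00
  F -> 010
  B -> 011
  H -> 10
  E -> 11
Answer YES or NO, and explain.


Checking each pair (does one codeword prefix another?):
  A='00' vs F='010': no prefix
  A='00' vs B='011': no prefix
  A='00' vs H='10': no prefix
  A='00' vs E='11': no prefix
  F='010' vs A='00': no prefix
  F='010' vs B='011': no prefix
  F='010' vs H='10': no prefix
  F='010' vs E='11': no prefix
  B='011' vs A='00': no prefix
  B='011' vs F='010': no prefix
  B='011' vs H='10': no prefix
  B='011' vs E='11': no prefix
  H='10' vs A='00': no prefix
  H='10' vs F='010': no prefix
  H='10' vs B='011': no prefix
  H='10' vs E='11': no prefix
  E='11' vs A='00': no prefix
  E='11' vs F='010': no prefix
  E='11' vs B='011': no prefix
  E='11' vs H='10': no prefix
No violation found over all pairs.

YES -- this is a valid prefix code. No codeword is a prefix of any other codeword.


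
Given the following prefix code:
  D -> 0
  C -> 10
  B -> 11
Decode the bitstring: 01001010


Decoding step by step:
Bits 0 -> D
Bits 10 -> C
Bits 0 -> D
Bits 10 -> C
Bits 10 -> C


Decoded message: DCDCC


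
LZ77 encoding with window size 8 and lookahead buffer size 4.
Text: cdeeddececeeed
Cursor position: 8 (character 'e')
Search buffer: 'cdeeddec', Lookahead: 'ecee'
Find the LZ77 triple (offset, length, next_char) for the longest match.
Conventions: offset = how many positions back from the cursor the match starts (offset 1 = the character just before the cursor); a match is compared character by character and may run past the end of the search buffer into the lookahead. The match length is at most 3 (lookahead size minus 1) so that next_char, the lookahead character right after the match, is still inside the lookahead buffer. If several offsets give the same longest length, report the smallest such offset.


Try each offset into the search buffer:
  offset=1 (pos 7, char 'c'): match length 0
  offset=2 (pos 6, char 'e'): match length 3
  offset=3 (pos 5, char 'd'): match length 0
  offset=4 (pos 4, char 'd'): match length 0
  offset=5 (pos 3, char 'e'): match length 1
  offset=6 (pos 2, char 'e'): match length 1
  offset=7 (pos 1, char 'd'): match length 0
  offset=8 (pos 0, char 'c'): match length 0
Longest match has length 3 at offset 2.
next_char = character at position 8 + 3 = 11 -> 'e'

Best match: offset=2, length=3 (matching 'ece' starting at position 6)
LZ77 triple: (2, 3, 'e')


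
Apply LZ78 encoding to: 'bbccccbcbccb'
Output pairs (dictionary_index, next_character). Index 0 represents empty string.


LZ78 encoding steps:
Dictionary: {0: ''}
Step 1: w='' (idx 0), next='b' -> output (0, 'b'), add 'b' as idx 1
Step 2: w='b' (idx 1), next='c' -> output (1, 'c'), add 'bc' as idx 2
Step 3: w='' (idx 0), next='c' -> output (0, 'c'), add 'c' as idx 3
Step 4: w='c' (idx 3), next='c' -> output (3, 'c'), add 'cc' as idx 4
Step 5: w='bc' (idx 2), next='b' -> output (2, 'b'), add 'bcb' as idx 5
Step 6: w='cc' (idx 4), next='b' -> output (4, 'b'), add 'ccb' as idx 6


Encoded: [(0, 'b'), (1, 'c'), (0, 'c'), (3, 'c'), (2, 'b'), (4, 'b')]


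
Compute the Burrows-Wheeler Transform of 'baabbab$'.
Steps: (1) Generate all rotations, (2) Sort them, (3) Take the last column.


Rotations (sorted):
  0: $baabbab -> last char: b
  1: aabbab$b -> last char: b
  2: ab$baabb -> last char: b
  3: abbab$ba -> last char: a
  4: b$baabba -> last char: a
  5: baabbab$ -> last char: $
  6: bab$baab -> last char: b
  7: bbab$baa -> last char: a


BWT = bbbaa$ba


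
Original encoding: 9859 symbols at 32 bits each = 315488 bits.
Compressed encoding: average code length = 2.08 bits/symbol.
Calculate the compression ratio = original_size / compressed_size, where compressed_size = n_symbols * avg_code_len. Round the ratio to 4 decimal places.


original_size = n_symbols * orig_bits = 9859 * 32 = 315488 bits
compressed_size = n_symbols * avg_code_len = 9859 * 2.08 = 20506.72 bits
ratio = original_size / compressed_size = 315488 / 20506.72 = 15.3846

Compression ratio = 15.3846


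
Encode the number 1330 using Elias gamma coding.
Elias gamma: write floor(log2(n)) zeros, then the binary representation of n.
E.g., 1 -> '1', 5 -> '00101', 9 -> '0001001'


num_bits = floor(log2(1330)) + 1 = 11
leading_zeros = num_bits - 1 = 10
binary(1330) = 10100110010

Elias gamma(1330) = '0000000000' + '10100110010' = 000000000010100110010 (21 bits)


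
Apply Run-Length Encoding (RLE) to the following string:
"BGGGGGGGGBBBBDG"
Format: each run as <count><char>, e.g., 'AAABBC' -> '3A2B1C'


Scanning runs left to right:
  i=0: run of 'B' x 1 -> '1B'
  i=1: run of 'G' x 8 -> '8G'
  i=9: run of 'B' x 4 -> '4B'
  i=13: run of 'D' x 1 -> '1D'
  i=14: run of 'G' x 1 -> '1G'

RLE = 1B8G4B1D1G


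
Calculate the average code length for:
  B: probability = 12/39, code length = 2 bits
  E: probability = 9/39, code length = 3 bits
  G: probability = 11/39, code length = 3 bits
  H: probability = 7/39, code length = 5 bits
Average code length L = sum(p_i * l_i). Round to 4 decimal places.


Weighted contributions p_i * l_i:
  B: (12/39) * 2 = 24/39
  E: (9/39) * 3 = 27/39
  G: (11/39) * 3 = 33/39
  H: (7/39) * 5 = 35/39
Sum = (24 + 27 + 33 + 35)/39 = 119/39

L = 119/39 = 3.0513 bits/symbol


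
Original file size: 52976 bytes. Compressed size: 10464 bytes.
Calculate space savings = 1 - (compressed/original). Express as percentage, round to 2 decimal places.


ratio = compressed/original = 10464/52976 = 0.197523
savings = 1 - ratio = 1 - 0.197523 = 0.802477
as a percentage: 0.802477 * 100 = 80.25%

Space savings = 1 - 10464/52976 = 80.25%


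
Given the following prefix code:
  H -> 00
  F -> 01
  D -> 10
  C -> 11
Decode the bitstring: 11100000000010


Decoding step by step:
Bits 11 -> C
Bits 10 -> D
Bits 00 -> H
Bits 00 -> H
Bits 00 -> H
Bits 00 -> H
Bits 10 -> D


Decoded message: CDHHHHD


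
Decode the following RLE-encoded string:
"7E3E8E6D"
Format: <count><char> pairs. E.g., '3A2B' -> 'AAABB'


Expanding each <count><char> pair:
  7E -> 'EEEEEEE'
  3E -> 'EEE'
  8E -> 'EEEEEEEE'
  6D -> 'DDDDDD'

Decoded = EEEEEEEEEEEEEEEEEEDDDDDD


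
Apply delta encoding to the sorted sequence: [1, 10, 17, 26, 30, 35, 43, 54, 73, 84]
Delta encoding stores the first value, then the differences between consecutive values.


First value: 1
Deltas:
  10 - 1 = 9
  17 - 10 = 7
  26 - 17 = 9
  30 - 26 = 4
  35 - 30 = 5
  43 - 35 = 8
  54 - 43 = 11
  73 - 54 = 19
  84 - 73 = 11


Delta encoded: [1, 9, 7, 9, 4, 5, 8, 11, 19, 11]


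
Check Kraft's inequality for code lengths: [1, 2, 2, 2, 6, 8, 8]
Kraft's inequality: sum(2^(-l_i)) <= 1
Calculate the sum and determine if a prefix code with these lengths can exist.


Sum = 2^(-1) + 2^(-2) + 2^(-2) + 2^(-2) + 2^(-6) + 2^(-8) + 2^(-8)
    = 0.5 + 0.25 + 0.25 + 0.25 + 0.015625 + 0.00390625 + 0.00390625
    = 326/256 = 1.2734375
Since 1.2734375 > 1, Kraft's inequality is NOT satisfied.
A prefix code with these lengths CANNOT exist.

Kraft sum = 1.2734375. Not satisfied.


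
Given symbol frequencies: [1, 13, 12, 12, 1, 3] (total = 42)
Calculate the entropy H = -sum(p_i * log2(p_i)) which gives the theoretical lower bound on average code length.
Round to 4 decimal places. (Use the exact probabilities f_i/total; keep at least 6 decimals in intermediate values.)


Per-symbol terms -p_i * log2(p_i) with p_i = f_i/42:
  p = 1/42 = 0.023810: log2(p) = -5.392317, -p*log2(p) = 0.128389
  p = 13/42 = 0.309524: log2(p) = -1.691878, -p*log2(p) = 0.523676
  p = 12/42 = 0.285714: log2(p) = -1.807355, -p*log2(p) = 0.516387
  p = 12/42 = 0.285714: log2(p) = -1.807355, -p*log2(p) = 0.516387
  p = 1/42 = 0.023810: log2(p) = -5.392317, -p*log2(p) = 0.128389
  p = 3/42 = 0.071429: log2(p) = -3.807355, -p*log2(p) = 0.271954
H = 0.128389 + 0.523676 + 0.516387 + 0.516387 + 0.128389 + 0.271954 = 2.085182

H = 2.0852 bits/symbol


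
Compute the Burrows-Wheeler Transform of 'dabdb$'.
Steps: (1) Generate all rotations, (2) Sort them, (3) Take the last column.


Rotations (sorted):
  0: $dabdb -> last char: b
  1: abdb$d -> last char: d
  2: b$dabd -> last char: d
  3: bdb$da -> last char: a
  4: dabdb$ -> last char: $
  5: db$dab -> last char: b


BWT = bdda$b


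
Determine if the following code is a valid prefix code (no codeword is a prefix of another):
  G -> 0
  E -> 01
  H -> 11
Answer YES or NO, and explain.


Checking each pair (does one codeword prefix another?):
  G='0' vs E='01': prefix -- VIOLATION

NO -- this is NOT a valid prefix code. G (0) is a prefix of E (01).


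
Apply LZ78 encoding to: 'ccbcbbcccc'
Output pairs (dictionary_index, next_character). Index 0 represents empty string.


LZ78 encoding steps:
Dictionary: {0: ''}
Step 1: w='' (idx 0), next='c' -> output (0, 'c'), add 'c' as idx 1
Step 2: w='c' (idx 1), next='b' -> output (1, 'b'), add 'cb' as idx 2
Step 3: w='cb' (idx 2), next='b' -> output (2, 'b'), add 'cbb' as idx 3
Step 4: w='c' (idx 1), next='c' -> output (1, 'c'), add 'cc' as idx 4
Step 5: w='cc' (idx 4), end of input -> output (4, '')


Encoded: [(0, 'c'), (1, 'b'), (2, 'b'), (1, 'c'), (4, '')]


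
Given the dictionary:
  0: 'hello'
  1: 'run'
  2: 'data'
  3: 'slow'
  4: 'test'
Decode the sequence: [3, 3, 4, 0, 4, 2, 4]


Look up each index in the dictionary:
  3 -> 'slow'
  3 -> 'slow'
  4 -> 'test'
  0 -> 'hello'
  4 -> 'test'
  2 -> 'data'
  4 -> 'test'

Decoded: "slow slow test hello test data test"


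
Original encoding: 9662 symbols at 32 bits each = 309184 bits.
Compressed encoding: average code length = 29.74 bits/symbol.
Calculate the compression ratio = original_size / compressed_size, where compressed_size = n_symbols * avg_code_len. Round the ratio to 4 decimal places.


original_size = n_symbols * orig_bits = 9662 * 32 = 309184 bits
compressed_size = n_symbols * avg_code_len = 9662 * 29.74 = 287347.88 bits
ratio = original_size / compressed_size = 309184 / 287347.88 = 1.076

Compression ratio = 1.076


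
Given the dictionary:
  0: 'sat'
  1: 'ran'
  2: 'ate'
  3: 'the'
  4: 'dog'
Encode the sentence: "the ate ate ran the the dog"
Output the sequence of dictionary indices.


Look up each word in the dictionary:
  'the' -> 3
  'ate' -> 2
  'ate' -> 2
  'ran' -> 1
  'the' -> 3
  'the' -> 3
  'dog' -> 4

Encoded: [3, 2, 2, 1, 3, 3, 4]


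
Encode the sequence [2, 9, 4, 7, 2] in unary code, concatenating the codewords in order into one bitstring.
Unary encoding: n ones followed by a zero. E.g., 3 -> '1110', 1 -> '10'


Encode each number as n ones followed by a terminating 0:
  2 -> 110 (3 bits)
  9 -> 1111111110 (10 bits)
  4 -> 11110 (5 bits)
  7 -> 11111110 (8 bits)
  2 -> 110 (3 bits)
Total length = 3 + 10 + 5 + 8 + 3 = 29 bits.

Unary([2, 9, 4, 7, 2]) = 11011111111101111011111110110 (29 bits)


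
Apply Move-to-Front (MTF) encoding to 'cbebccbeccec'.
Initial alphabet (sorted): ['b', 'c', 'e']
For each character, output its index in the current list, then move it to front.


MTF encoding:
'c': index 1 in ['b', 'c', 'e'] -> ['c', 'b', 'e']
'b': index 1 in ['c', 'b', 'e'] -> ['b', 'c', 'e']
'e': index 2 in ['b', 'c', 'e'] -> ['e', 'b', 'c']
'b': index 1 in ['e', 'b', 'c'] -> ['b', 'e', 'c']
'c': index 2 in ['b', 'e', 'c'] -> ['c', 'b', 'e']
'c': index 0 in ['c', 'b', 'e'] -> ['c', 'b', 'e']
'b': index 1 in ['c', 'b', 'e'] -> ['b', 'c', 'e']
'e': index 2 in ['b', 'c', 'e'] -> ['e', 'b', 'c']
'c': index 2 in ['e', 'b', 'c'] -> ['c', 'e', 'b']
'c': index 0 in ['c', 'e', 'b'] -> ['c', 'e', 'b']
'e': index 1 in ['c', 'e', 'b'] -> ['e', 'c', 'b']
'c': index 1 in ['e', 'c', 'b'] -> ['c', 'e', 'b']


Output: [1, 1, 2, 1, 2, 0, 1, 2, 2, 0, 1, 1]


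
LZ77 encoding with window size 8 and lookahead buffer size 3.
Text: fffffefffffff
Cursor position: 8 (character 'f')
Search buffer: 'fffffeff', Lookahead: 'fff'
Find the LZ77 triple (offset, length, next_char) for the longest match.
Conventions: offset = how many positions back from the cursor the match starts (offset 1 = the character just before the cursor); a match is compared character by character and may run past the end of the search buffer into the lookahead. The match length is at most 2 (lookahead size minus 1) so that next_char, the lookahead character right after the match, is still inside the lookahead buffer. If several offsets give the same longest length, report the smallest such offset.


Try each offset into the search buffer:
  offset=1 (pos 7, char 'f'): match length 2
  offset=2 (pos 6, char 'f'): match length 2
  offset=3 (pos 5, char 'e'): match length 0
  offset=4 (pos 4, char 'f'): match length 1
  offset=5 (pos 3, char 'f'): match length 2
  offset=6 (pos 2, char 'f'): match length 2
  offset=7 (pos 1, char 'f'): match length 2
  offset=8 (pos 0, char 'f'): match length 2
Longest match has length 2, found at offsets 1, 2, 5, 6, 7, 8; take the smallest, offset 1.
next_char = character at position 8 + 2 = 10 -> 'f'

Best match: offset=1, length=2 (matching 'ff' starting at position 7)
LZ77 triple: (1, 2, 'f')


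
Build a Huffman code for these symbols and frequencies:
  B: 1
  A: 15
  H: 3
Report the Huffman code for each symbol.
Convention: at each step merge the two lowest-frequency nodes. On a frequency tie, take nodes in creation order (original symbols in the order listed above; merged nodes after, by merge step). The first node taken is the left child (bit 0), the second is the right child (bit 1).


Huffman tree construction:
Step 1: Merge B(1) + H(3) = 4
Step 2: Merge (B+H)(4) + A(15) = 19
Read each symbol's code off the tree from the root (left child = 0, right child = 1).

Codes:
  B: 00 (length 2)
  A: 1 (length 1)
  H: 01 (length 2)
Average code length: 23/19 = 1.2105 bits/symbol


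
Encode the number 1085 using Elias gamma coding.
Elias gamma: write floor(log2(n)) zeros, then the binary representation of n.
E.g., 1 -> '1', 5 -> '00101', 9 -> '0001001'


num_bits = floor(log2(1085)) + 1 = 11
leading_zeros = num_bits - 1 = 10
binary(1085) = 10000111101

Elias gamma(1085) = '0000000000' + '10000111101' = 000000000010000111101 (21 bits)


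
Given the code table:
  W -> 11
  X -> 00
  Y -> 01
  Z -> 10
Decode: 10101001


Decoding:
10 -> Z
10 -> Z
10 -> Z
01 -> Y


Result: ZZZY


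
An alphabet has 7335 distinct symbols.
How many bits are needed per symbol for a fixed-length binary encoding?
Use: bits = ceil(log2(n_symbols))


log2(7335) = 12.8406
Bracket: 2^12 = 4096 < 7335 <= 2^13 = 8192
So ceil(log2(7335)) = 13

bits = ceil(log2(7335)) = ceil(12.8406) = 13 bits


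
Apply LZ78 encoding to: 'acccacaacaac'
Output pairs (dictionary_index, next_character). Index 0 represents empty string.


LZ78 encoding steps:
Dictionary: {0: ''}
Step 1: w='' (idx 0), next='a' -> output (0, 'a'), add 'a' as idx 1
Step 2: w='' (idx 0), next='c' -> output (0, 'c'), add 'c' as idx 2
Step 3: w='c' (idx 2), next='c' -> output (2, 'c'), add 'cc' as idx 3
Step 4: w='a' (idx 1), next='c' -> output (1, 'c'), add 'ac' as idx 4
Step 5: w='a' (idx 1), next='a' -> output (1, 'a'), add 'aa' as idx 5
Step 6: w='c' (idx 2), next='a' -> output (2, 'a'), add 'ca' as idx 6
Step 7: w='ac' (idx 4), end of input -> output (4, '')


Encoded: [(0, 'a'), (0, 'c'), (2, 'c'), (1, 'c'), (1, 'a'), (2, 'a'), (4, '')]


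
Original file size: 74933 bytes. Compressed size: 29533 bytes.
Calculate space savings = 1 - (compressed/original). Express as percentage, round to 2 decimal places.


ratio = compressed/original = 29533/74933 = 0.394125
savings = 1 - ratio = 1 - 0.394125 = 0.605875
as a percentage: 0.605875 * 100 = 60.59%

Space savings = 1 - 29533/74933 = 60.59%


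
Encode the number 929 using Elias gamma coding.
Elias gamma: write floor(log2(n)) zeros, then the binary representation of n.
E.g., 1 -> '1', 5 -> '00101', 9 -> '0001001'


num_bits = floor(log2(929)) + 1 = 10
leading_zeros = num_bits - 1 = 9
binary(929) = 1110100001

Elias gamma(929) = '000000000' + '1110100001' = 0000000001110100001 (19 bits)


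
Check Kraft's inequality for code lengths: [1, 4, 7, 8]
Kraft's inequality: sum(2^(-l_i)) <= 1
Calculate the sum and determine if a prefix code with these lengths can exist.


Sum = 2^(-1) + 2^(-4) + 2^(-7) + 2^(-8)
    = 0.5 + 0.0625 + 0.0078125 + 0.00390625
    = 147/256 = 0.57421875
Since 0.57421875 <= 1, Kraft's inequality IS satisfied.
A prefix code with these lengths CAN exist.

Kraft sum = 0.57421875. Satisfied.
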